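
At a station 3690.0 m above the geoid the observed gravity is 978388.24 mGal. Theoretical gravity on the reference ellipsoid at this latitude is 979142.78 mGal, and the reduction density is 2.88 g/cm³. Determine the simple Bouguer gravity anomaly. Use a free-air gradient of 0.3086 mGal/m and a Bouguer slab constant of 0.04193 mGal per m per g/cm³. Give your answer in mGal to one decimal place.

Free-air correction = 0.3086 × 3690.0 = 1138.73 mGal
Free-air anomaly = 978388.24 − 979142.78 + (1138.73) = 384.19 mGal
Bouguer slab correction = 0.04193 × 2.88 × 3690.0 = 445.60 mGal
Simple Bouguer anomaly = 384.19 − (445.60) = -61.41 mGal

-61.4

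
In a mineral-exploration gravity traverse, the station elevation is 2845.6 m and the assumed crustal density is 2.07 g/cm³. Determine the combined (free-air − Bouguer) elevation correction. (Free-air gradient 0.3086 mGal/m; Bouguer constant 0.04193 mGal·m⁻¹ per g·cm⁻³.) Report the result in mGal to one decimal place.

631.2

Combined gradient = 0.3086 − 0.04193 × 2.07 = 0.2218049 mGal/m
Combined elevation correction = 0.2218049 × 2845.6 = 631.2 mGal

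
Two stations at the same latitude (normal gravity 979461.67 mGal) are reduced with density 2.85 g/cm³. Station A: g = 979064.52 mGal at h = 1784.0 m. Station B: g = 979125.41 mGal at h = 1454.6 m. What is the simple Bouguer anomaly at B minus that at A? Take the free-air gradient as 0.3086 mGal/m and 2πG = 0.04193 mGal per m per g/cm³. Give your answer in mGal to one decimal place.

-1.4

Δg_SB(A) = 979064.52 − 979461.67 + 0.3086×1784.0 − 0.04193×2.85×1784.0 = -59.80 mGal
Δg_SB(B) = 979125.41 − 979461.67 + 0.3086×1454.6 − 0.04193×2.85×1454.6 = -61.20 mGal
Difference = -61.20 − (-59.80) = -1.40 mGal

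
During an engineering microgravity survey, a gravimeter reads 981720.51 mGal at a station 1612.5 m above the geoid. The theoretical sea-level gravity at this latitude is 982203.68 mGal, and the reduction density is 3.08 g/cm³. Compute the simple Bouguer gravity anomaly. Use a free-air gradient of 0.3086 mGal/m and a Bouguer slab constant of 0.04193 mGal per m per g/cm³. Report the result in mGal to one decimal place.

Free-air correction = 0.3086 × 1612.5 = 497.62 mGal
Free-air anomaly = 981720.51 − 982203.68 + (497.62) = 14.45 mGal
Bouguer slab correction = 0.04193 × 3.08 × 1612.5 = 208.25 mGal
Simple Bouguer anomaly = 14.45 − (208.25) = -193.80 mGal

-193.8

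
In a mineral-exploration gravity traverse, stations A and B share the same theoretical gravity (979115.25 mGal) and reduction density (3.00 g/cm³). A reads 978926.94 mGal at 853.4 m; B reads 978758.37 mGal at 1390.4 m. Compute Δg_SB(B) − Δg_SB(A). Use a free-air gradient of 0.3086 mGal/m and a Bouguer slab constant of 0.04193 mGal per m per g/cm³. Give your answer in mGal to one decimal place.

Δg_SB(A) = 978926.94 − 979115.25 + 0.3086×853.4 − 0.04193×3.00×853.4 = -32.30 mGal
Δg_SB(B) = 978758.37 − 979115.25 + 0.3086×1390.4 − 0.04193×3.00×1390.4 = -102.70 mGal
Difference = -102.70 − (-32.30) = -70.40 mGal

-70.4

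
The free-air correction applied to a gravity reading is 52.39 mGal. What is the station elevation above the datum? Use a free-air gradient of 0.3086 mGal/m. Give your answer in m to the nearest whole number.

170

h = 52.39 / 0.3086 = 169.77 m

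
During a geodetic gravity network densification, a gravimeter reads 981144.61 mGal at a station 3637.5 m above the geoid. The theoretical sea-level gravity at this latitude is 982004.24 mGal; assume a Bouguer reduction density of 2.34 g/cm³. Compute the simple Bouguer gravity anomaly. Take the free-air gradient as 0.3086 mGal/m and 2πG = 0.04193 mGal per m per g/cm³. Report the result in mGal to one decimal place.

Free-air correction = 0.3086 × 3637.5 = 1122.53 mGal
Free-air anomaly = 981144.61 − 982004.24 + (1122.53) = 262.90 mGal
Bouguer slab correction = 0.04193 × 2.34 × 3637.5 = 356.90 mGal
Simple Bouguer anomaly = 262.90 − (356.90) = -94.00 mGal

-94.0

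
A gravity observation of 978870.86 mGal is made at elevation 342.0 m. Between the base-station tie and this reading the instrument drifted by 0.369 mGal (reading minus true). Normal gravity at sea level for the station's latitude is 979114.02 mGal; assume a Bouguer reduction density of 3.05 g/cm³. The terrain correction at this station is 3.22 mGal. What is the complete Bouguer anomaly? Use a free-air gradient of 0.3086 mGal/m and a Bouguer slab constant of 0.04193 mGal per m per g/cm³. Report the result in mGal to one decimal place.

-178.5

Drift-corrected reading = 978870.86 − (0.369) = 978870.491 mGal
Free-air correction = 0.3086 × 342.0 = 105.54 mGal
Free-air anomaly = 978870.491 − 979114.02 + (105.54) = -137.989 mGal
Bouguer slab correction = 0.04193 × 3.05 × 342.0 = 43.74 mGal
Simple Bouguer anomaly = -137.989 − (43.74) = -181.729 mGal
Complete Bouguer anomaly = -181.729 + 3.22 = -178.509 mGal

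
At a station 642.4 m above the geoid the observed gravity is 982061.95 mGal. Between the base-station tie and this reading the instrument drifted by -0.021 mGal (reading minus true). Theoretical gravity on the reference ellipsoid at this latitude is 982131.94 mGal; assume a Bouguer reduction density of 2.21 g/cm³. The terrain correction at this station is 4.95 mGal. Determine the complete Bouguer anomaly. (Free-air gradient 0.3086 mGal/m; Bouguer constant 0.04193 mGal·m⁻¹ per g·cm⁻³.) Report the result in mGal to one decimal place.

Drift-corrected reading = 982061.95 − (-0.021) = 982061.971 mGal
Free-air correction = 0.3086 × 642.4 = 198.24 mGal
Free-air anomaly = 982061.971 − 982131.94 + (198.24) = 128.271 mGal
Bouguer slab correction = 0.04193 × 2.21 × 642.4 = 59.53 mGal
Simple Bouguer anomaly = 128.271 − (59.53) = 68.741 mGal
Complete Bouguer anomaly = 68.741 + 4.95 = 73.691 mGal

73.7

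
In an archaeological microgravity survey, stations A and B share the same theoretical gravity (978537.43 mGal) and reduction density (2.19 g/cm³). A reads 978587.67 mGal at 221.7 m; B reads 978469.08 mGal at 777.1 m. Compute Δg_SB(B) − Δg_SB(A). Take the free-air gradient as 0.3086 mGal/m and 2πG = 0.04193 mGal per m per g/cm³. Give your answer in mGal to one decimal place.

Δg_SB(A) = 978587.67 − 978537.43 + 0.3086×221.7 − 0.04193×2.19×221.7 = 98.30 mGal
Δg_SB(B) = 978469.08 − 978537.43 + 0.3086×777.1 − 0.04193×2.19×777.1 = 100.10 mGal
Difference = 100.10 − (98.30) = 1.80 mGal

1.8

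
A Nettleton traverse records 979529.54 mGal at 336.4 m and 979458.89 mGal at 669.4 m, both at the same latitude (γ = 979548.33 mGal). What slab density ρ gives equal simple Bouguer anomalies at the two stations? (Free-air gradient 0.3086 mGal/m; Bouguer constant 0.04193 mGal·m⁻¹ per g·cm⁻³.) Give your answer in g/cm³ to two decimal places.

Δg_obs = 979458.89 − 979529.54 = -70.65 mGal over Δh = 669.4 − 336.4 = 333.0 m
Equal Bouguer anomalies ⇒ Δg_obs + (0.3086 − 0.04193ρ)·Δh = 0
0.3086 − 0.04193ρ = −Δg_obs/Δh = 0.21216
ρ = (0.3086 − 0.21216) / 0.04193 = 2.30 g/cm³

2.30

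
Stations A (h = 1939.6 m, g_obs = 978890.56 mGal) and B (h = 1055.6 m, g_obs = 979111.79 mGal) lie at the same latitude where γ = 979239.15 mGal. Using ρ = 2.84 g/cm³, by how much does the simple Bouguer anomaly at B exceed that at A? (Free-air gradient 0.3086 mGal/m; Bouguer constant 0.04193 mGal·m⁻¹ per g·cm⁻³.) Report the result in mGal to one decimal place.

Δg_SB(A) = 978890.56 − 979239.15 + 0.3086×1939.6 − 0.04193×2.84×1939.6 = 19.00 mGal
Δg_SB(B) = 979111.79 − 979239.15 + 0.3086×1055.6 − 0.04193×2.84×1055.6 = 72.70 mGal
Difference = 72.70 − (19.00) = 53.70 mGal

53.7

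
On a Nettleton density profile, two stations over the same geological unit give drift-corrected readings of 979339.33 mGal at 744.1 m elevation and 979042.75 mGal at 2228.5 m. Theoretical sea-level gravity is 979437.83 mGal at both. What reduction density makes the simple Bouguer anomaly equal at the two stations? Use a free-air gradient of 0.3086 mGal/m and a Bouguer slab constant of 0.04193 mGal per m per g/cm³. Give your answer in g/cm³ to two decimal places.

2.59

Δg_obs = 979042.75 − 979339.33 = -296.58 mGal over Δh = 2228.5 − 744.1 = 1484.4 m
Equal Bouguer anomalies ⇒ Δg_obs + (0.3086 − 0.04193ρ)·Δh = 0
0.3086 − 0.04193ρ = −Δg_obs/Δh = 0.19980
ρ = (0.3086 − 0.19980) / 0.04193 = 2.59 g/cm³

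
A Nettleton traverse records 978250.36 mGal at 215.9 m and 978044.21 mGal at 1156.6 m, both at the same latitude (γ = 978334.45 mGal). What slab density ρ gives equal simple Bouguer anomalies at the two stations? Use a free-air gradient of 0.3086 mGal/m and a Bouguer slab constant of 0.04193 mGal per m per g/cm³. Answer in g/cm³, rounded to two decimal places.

2.13

Δg_obs = 978044.21 − 978250.36 = -206.15 mGal over Δh = 1156.6 − 215.9 = 940.7 m
Equal Bouguer anomalies ⇒ Δg_obs + (0.3086 − 0.04193ρ)·Δh = 0
0.3086 − 0.04193ρ = −Δg_obs/Δh = 0.21915
ρ = (0.3086 − 0.21915) / 0.04193 = 2.13 g/cm³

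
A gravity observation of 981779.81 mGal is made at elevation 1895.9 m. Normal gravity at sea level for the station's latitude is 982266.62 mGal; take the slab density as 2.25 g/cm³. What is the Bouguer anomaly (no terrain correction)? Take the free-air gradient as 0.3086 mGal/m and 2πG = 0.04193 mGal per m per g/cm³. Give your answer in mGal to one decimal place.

-80.6

Free-air correction = 0.3086 × 1895.9 = 585.07 mGal
Free-air anomaly = 981779.81 − 982266.62 + (585.07) = 98.26 mGal
Bouguer slab correction = 0.04193 × 2.25 × 1895.9 = 178.86 mGal
Simple Bouguer anomaly = 98.26 − (178.86) = -80.60 mGal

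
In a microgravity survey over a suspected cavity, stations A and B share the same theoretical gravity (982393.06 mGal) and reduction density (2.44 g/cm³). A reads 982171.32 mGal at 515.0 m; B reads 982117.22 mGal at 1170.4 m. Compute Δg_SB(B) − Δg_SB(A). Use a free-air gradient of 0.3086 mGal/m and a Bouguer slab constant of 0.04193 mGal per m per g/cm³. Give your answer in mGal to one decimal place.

Δg_SB(A) = 982171.32 − 982393.06 + 0.3086×515.0 − 0.04193×2.44×515.0 = -115.50 mGal
Δg_SB(B) = 982117.22 − 982393.06 + 0.3086×1170.4 − 0.04193×2.44×1170.4 = -34.40 mGal
Difference = -34.40 − (-115.50) = 81.10 mGal

81.1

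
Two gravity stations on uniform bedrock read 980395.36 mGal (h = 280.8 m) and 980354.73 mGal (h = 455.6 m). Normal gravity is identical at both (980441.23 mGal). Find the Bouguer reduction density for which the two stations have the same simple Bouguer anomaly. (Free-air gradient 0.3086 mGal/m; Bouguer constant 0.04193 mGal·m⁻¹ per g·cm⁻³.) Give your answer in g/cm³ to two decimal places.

Δg_obs = 980354.73 − 980395.36 = -40.63 mGal over Δh = 455.6 − 280.8 = 174.8 m
Equal Bouguer anomalies ⇒ Δg_obs + (0.3086 − 0.04193ρ)·Δh = 0
0.3086 − 0.04193ρ = −Δg_obs/Δh = 0.23244
ρ = (0.3086 − 0.23244) / 0.04193 = 1.82 g/cm³

1.82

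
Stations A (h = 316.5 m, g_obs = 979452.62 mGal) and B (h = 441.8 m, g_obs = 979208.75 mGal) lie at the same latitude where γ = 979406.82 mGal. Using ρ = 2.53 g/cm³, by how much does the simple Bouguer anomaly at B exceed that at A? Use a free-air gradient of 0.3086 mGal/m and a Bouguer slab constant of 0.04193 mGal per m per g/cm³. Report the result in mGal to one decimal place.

Δg_SB(A) = 979452.62 − 979406.82 + 0.3086×316.5 − 0.04193×2.53×316.5 = 109.90 mGal
Δg_SB(B) = 979208.75 − 979406.82 + 0.3086×441.8 − 0.04193×2.53×441.8 = -108.60 mGal
Difference = -108.60 − (109.90) = -218.50 mGal

-218.5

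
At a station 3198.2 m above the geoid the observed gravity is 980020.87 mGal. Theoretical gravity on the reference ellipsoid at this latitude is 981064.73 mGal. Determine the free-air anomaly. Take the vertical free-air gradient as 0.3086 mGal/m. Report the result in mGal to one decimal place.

-56.9

Free-air correction = 0.3086 × 3198.2 = 986.96 mGal
Free-air anomaly = 980020.87 − 981064.73 + (986.96) = -56.90 mGal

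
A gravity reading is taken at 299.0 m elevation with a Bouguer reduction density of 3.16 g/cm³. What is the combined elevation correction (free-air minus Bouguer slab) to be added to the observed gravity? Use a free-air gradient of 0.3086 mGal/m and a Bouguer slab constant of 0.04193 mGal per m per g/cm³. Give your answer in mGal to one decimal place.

52.7

Combined gradient = 0.3086 − 0.04193 × 3.16 = 0.1761012 mGal/m
Combined elevation correction = 0.1761012 × 299.0 = 52.7 mGal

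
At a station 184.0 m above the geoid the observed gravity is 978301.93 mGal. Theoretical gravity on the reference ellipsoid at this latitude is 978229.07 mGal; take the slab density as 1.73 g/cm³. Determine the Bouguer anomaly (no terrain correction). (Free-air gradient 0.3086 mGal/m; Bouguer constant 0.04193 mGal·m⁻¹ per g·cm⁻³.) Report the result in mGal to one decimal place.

Free-air correction = 0.3086 × 184.0 = 56.78 mGal
Free-air anomaly = 978301.93 − 978229.07 + (56.78) = 129.64 mGal
Bouguer slab correction = 0.04193 × 1.73 × 184.0 = 13.35 mGal
Simple Bouguer anomaly = 129.64 − (13.35) = 116.29 mGal

116.3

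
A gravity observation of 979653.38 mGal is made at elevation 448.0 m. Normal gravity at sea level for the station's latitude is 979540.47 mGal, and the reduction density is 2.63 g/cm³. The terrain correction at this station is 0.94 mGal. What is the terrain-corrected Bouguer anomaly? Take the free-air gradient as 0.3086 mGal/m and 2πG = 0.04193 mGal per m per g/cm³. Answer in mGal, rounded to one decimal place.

202.7

Free-air correction = 0.3086 × 448.0 = 138.25 mGal
Free-air anomaly = 979653.38 − 979540.47 + (138.25) = 251.16 mGal
Bouguer slab correction = 0.04193 × 2.63 × 448.0 = 49.40 mGal
Simple Bouguer anomaly = 251.16 − (49.40) = 201.76 mGal
Complete Bouguer anomaly = 201.76 + 0.94 = 202.70 mGal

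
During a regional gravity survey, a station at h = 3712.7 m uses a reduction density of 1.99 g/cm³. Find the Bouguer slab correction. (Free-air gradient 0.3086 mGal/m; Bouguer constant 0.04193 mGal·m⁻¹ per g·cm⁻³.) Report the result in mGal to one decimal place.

Bouguer slab correction = 0.04193 × 1.99 × 3712.7 = 309.8 mGal

309.8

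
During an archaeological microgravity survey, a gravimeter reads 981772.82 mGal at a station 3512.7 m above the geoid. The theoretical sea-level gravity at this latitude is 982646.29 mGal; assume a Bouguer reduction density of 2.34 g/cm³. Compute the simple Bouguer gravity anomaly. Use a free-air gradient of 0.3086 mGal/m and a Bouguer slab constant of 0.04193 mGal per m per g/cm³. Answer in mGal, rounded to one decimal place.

-134.1

Free-air correction = 0.3086 × 3512.7 = 1084.02 mGal
Free-air anomaly = 981772.82 − 982646.29 + (1084.02) = 210.55 mGal
Bouguer slab correction = 0.04193 × 2.34 × 3512.7 = 344.65 mGal
Simple Bouguer anomaly = 210.55 − (344.65) = -134.10 mGal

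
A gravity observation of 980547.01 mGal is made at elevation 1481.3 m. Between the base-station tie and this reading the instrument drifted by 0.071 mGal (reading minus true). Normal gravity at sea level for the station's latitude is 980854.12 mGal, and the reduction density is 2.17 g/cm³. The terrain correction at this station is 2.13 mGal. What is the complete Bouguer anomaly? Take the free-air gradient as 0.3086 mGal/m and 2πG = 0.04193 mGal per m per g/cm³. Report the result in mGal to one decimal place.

Drift-corrected reading = 980547.01 − (0.071) = 980546.939 mGal
Free-air correction = 0.3086 × 1481.3 = 457.13 mGal
Free-air anomaly = 980546.939 − 980854.12 + (457.13) = 149.949 mGal
Bouguer slab correction = 0.04193 × 2.17 × 1481.3 = 134.78 mGal
Simple Bouguer anomaly = 149.949 − (134.78) = 15.169 mGal
Complete Bouguer anomaly = 15.169 + 2.13 = 17.299 mGal

17.3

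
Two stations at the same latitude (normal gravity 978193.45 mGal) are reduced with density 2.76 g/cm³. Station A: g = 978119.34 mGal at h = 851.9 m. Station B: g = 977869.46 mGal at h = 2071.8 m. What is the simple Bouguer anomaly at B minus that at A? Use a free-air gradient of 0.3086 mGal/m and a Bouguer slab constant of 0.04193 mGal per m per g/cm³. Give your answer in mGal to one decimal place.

-14.6

Δg_SB(A) = 978119.34 − 978193.45 + 0.3086×851.9 − 0.04193×2.76×851.9 = 90.20 mGal
Δg_SB(B) = 977869.46 − 978193.45 + 0.3086×2071.8 − 0.04193×2.76×2071.8 = 75.60 mGal
Difference = 75.60 − (90.20) = -14.60 mGal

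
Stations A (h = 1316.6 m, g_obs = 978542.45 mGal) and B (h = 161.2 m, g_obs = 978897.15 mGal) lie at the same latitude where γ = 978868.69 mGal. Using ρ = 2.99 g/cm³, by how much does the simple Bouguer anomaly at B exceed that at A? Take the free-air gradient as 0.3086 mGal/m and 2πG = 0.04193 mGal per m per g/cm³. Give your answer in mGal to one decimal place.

Δg_SB(A) = 978542.45 − 978868.69 + 0.3086×1316.6 − 0.04193×2.99×1316.6 = -85.00 mGal
Δg_SB(B) = 978897.15 − 978868.69 + 0.3086×161.2 − 0.04193×2.99×161.2 = 58.00 mGal
Difference = 58.00 − (-85.00) = 143.00 mGal

143.0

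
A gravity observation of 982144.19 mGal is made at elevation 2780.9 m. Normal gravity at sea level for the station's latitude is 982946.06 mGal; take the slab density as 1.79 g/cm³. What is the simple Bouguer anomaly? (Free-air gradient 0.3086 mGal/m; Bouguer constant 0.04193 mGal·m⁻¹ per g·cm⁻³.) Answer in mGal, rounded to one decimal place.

Free-air correction = 0.3086 × 2780.9 = 858.19 mGal
Free-air anomaly = 982144.19 − 982946.06 + (858.19) = 56.32 mGal
Bouguer slab correction = 0.04193 × 1.79 × 2780.9 = 208.72 mGal
Simple Bouguer anomaly = 56.32 − (208.72) = -152.40 mGal

-152.4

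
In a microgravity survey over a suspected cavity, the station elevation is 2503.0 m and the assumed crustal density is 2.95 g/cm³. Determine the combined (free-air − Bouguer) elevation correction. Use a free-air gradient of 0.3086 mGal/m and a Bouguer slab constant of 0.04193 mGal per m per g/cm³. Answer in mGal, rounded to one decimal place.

Combined gradient = 0.3086 − 0.04193 × 2.95 = 0.1849065 mGal/m
Combined elevation correction = 0.1849065 × 2503.0 = 462.8 mGal

462.8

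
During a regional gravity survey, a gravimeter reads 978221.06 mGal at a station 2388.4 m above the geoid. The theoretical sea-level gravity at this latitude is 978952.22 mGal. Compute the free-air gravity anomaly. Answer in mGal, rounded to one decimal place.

5.9

Free-air correction = 0.3086 × 2388.4 = 737.06 mGal
Free-air anomaly = 978221.06 − 978952.22 + (737.06) = 5.90 mGal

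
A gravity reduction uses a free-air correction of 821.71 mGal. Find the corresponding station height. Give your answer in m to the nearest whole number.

2663

h = 821.71 / 0.3086 = 2662.70 m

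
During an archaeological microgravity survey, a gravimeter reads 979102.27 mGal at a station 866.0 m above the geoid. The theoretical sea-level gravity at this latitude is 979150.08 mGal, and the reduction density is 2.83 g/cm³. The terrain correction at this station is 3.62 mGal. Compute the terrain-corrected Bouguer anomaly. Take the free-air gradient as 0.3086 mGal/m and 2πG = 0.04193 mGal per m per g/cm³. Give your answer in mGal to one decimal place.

Free-air correction = 0.3086 × 866.0 = 267.25 mGal
Free-air anomaly = 979102.27 − 979150.08 + (267.25) = 219.44 mGal
Bouguer slab correction = 0.04193 × 2.83 × 866.0 = 102.76 mGal
Simple Bouguer anomaly = 219.44 − (102.76) = 116.68 mGal
Complete Bouguer anomaly = 116.68 + 3.62 = 120.30 mGal

120.3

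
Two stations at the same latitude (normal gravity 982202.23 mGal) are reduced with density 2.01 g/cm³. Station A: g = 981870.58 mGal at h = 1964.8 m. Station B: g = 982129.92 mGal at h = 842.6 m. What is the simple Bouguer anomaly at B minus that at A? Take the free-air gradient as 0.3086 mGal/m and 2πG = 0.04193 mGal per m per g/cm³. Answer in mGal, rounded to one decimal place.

Δg_SB(A) = 981870.58 − 982202.23 + 0.3086×1964.8 − 0.04193×2.01×1964.8 = 109.10 mGal
Δg_SB(B) = 982129.92 − 982202.23 + 0.3086×842.6 − 0.04193×2.01×842.6 = 116.70 mGal
Difference = 116.70 − (109.10) = 7.60 mGal

7.6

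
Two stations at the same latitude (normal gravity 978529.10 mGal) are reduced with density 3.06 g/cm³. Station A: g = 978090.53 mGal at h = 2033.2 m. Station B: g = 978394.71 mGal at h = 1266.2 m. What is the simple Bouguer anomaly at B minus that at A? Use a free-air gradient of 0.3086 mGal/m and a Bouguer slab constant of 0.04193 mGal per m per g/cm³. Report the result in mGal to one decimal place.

165.9

Δg_SB(A) = 978090.53 − 978529.10 + 0.3086×2033.2 − 0.04193×3.06×2033.2 = -72.00 mGal
Δg_SB(B) = 978394.71 − 978529.10 + 0.3086×1266.2 − 0.04193×3.06×1266.2 = 93.90 mGal
Difference = 93.90 − (-72.00) = 165.90 mGal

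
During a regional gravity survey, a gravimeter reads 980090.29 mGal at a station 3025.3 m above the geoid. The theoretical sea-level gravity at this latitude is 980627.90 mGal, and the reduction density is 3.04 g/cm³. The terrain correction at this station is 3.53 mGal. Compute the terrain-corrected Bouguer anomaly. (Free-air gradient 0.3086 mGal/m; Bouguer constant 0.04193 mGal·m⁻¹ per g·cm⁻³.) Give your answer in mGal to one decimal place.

13.9

Free-air correction = 0.3086 × 3025.3 = 933.61 mGal
Free-air anomaly = 980090.29 − 980627.90 + (933.61) = 396.00 mGal
Bouguer slab correction = 0.04193 × 3.04 × 3025.3 = 385.63 mGal
Simple Bouguer anomaly = 396.00 − (385.63) = 10.37 mGal
Complete Bouguer anomaly = 10.37 + 3.53 = 13.90 mGal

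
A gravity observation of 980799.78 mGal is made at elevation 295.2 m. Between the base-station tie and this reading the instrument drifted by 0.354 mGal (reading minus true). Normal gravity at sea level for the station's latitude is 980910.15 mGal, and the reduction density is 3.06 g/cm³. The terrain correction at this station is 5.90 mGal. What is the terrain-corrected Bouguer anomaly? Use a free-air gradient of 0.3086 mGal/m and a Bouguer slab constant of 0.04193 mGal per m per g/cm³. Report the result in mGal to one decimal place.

Drift-corrected reading = 980799.78 − (0.354) = 980799.426 mGal
Free-air correction = 0.3086 × 295.2 = 91.10 mGal
Free-air anomaly = 980799.426 − 980910.15 + (91.10) = -19.624 mGal
Bouguer slab correction = 0.04193 × 3.06 × 295.2 = 37.88 mGal
Simple Bouguer anomaly = -19.624 − (37.88) = -57.504 mGal
Complete Bouguer anomaly = -57.504 + 5.90 = -51.604 mGal

-51.6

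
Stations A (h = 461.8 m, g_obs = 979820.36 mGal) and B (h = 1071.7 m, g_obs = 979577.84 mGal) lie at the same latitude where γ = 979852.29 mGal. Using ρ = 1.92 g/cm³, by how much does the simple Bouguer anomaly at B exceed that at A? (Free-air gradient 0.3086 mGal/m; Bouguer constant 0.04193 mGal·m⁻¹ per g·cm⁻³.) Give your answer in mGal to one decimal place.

Δg_SB(A) = 979820.36 − 979852.29 + 0.3086×461.8 − 0.04193×1.92×461.8 = 73.40 mGal
Δg_SB(B) = 979577.84 − 979852.29 + 0.3086×1071.7 − 0.04193×1.92×1071.7 = -30.00 mGal
Difference = -30.00 − (73.40) = -103.40 mGal

-103.4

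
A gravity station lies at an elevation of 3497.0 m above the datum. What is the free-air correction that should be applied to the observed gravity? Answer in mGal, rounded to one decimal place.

Free-air correction = 0.3086 × 3497.0 = 1079.2 mGal

1079.2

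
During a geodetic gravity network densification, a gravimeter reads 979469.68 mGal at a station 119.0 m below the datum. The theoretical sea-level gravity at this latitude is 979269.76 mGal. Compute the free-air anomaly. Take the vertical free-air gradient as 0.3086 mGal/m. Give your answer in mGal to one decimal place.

163.2

Free-air correction = 0.3086 × -119.0 = -36.72 mGal
Free-air anomaly = 979469.68 − 979269.76 + (-36.72) = 163.20 mGal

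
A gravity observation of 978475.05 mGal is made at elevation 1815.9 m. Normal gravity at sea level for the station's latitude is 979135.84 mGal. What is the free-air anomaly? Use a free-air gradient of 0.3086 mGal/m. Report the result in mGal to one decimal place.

-100.4

Free-air correction = 0.3086 × 1815.9 = 560.39 mGal
Free-air anomaly = 978475.05 − 979135.84 + (560.39) = -100.40 mGal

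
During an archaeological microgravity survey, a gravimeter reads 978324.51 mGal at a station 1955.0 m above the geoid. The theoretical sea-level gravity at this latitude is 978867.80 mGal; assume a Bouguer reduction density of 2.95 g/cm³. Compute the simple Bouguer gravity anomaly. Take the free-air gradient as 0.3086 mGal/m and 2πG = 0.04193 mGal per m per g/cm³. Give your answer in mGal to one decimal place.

-181.8

Free-air correction = 0.3086 × 1955.0 = 603.31 mGal
Free-air anomaly = 978324.51 − 978867.80 + (603.31) = 60.02 mGal
Bouguer slab correction = 0.04193 × 2.95 × 1955.0 = 241.82 mGal
Simple Bouguer anomaly = 60.02 − (241.82) = -181.80 mGal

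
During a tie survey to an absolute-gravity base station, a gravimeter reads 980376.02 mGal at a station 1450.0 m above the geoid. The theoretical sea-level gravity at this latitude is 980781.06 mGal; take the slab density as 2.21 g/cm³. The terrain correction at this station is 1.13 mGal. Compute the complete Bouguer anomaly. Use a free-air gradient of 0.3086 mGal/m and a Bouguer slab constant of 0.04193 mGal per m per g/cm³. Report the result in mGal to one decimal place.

-90.8

Free-air correction = 0.3086 × 1450.0 = 447.47 mGal
Free-air anomaly = 980376.02 − 980781.06 + (447.47) = 42.43 mGal
Bouguer slab correction = 0.04193 × 2.21 × 1450.0 = 134.36 mGal
Simple Bouguer anomaly = 42.43 − (134.36) = -91.93 mGal
Complete Bouguer anomaly = -91.93 + 1.13 = -90.80 mGal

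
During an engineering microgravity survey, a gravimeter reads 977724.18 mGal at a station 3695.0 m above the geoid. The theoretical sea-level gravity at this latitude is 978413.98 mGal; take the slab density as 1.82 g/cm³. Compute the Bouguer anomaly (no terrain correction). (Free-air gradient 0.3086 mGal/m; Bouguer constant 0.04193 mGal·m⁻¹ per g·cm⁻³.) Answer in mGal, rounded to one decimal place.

Free-air correction = 0.3086 × 3695.0 = 1140.28 mGal
Free-air anomaly = 977724.18 − 978413.98 + (1140.28) = 450.48 mGal
Bouguer slab correction = 0.04193 × 1.82 × 3695.0 = 281.98 mGal
Simple Bouguer anomaly = 450.48 − (281.98) = 168.50 mGal

168.5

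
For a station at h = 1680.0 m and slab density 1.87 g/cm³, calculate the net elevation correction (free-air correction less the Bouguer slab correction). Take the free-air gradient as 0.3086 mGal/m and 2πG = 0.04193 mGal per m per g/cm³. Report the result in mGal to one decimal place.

Combined gradient = 0.3086 − 0.04193 × 1.87 = 0.2301909 mGal/m
Combined elevation correction = 0.2301909 × 1680.0 = 386.7 mGal

386.7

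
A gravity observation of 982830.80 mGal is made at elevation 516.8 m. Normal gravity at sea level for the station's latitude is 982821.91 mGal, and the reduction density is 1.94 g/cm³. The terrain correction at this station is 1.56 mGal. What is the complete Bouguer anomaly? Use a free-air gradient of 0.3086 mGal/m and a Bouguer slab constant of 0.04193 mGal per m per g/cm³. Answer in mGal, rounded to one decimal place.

127.9

Free-air correction = 0.3086 × 516.8 = 159.48 mGal
Free-air anomaly = 982830.80 − 982821.91 + (159.48) = 168.37 mGal
Bouguer slab correction = 0.04193 × 1.94 × 516.8 = 42.04 mGal
Simple Bouguer anomaly = 168.37 − (42.04) = 126.33 mGal
Complete Bouguer anomaly = 126.33 + 1.56 = 127.89 mGal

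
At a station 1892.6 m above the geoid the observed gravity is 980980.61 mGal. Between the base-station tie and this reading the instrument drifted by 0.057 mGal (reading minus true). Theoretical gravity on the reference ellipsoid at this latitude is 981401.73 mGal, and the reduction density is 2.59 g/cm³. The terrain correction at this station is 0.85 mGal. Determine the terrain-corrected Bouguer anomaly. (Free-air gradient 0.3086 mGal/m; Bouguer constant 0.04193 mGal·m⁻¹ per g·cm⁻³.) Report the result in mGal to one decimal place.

Drift-corrected reading = 980980.61 − (0.057) = 980980.553 mGal
Free-air correction = 0.3086 × 1892.6 = 584.06 mGal
Free-air anomaly = 980980.553 − 981401.73 + (584.06) = 162.883 mGal
Bouguer slab correction = 0.04193 × 2.59 × 1892.6 = 205.53 mGal
Simple Bouguer anomaly = 162.883 − (205.53) = -42.647 mGal
Complete Bouguer anomaly = -42.647 + 0.85 = -41.797 mGal

-41.8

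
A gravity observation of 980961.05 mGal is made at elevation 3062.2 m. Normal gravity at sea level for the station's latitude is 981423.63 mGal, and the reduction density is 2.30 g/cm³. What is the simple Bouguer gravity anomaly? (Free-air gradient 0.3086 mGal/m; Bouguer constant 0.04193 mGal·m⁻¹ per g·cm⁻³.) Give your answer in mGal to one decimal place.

Free-air correction = 0.3086 × 3062.2 = 944.99 mGal
Free-air anomaly = 980961.05 − 981423.63 + (944.99) = 482.41 mGal
Bouguer slab correction = 0.04193 × 2.30 × 3062.2 = 295.32 mGal
Simple Bouguer anomaly = 482.41 − (295.32) = 187.09 mGal

187.1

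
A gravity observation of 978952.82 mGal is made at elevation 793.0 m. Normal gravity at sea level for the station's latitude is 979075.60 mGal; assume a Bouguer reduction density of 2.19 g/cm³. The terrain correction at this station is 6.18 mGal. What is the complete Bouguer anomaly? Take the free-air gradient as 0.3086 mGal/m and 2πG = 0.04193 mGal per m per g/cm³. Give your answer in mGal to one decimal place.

Free-air correction = 0.3086 × 793.0 = 244.72 mGal
Free-air anomaly = 978952.82 − 979075.60 + (244.72) = 121.94 mGal
Bouguer slab correction = 0.04193 × 2.19 × 793.0 = 72.82 mGal
Simple Bouguer anomaly = 121.94 − (72.82) = 49.12 mGal
Complete Bouguer anomaly = 49.12 + 6.18 = 55.30 mGal

55.3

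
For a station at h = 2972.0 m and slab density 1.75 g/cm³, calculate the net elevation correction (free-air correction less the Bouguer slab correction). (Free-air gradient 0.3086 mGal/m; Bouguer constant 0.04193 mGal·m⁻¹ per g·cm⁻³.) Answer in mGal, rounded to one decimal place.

Combined gradient = 0.3086 − 0.04193 × 1.75 = 0.2352225 mGal/m
Combined elevation correction = 0.2352225 × 2972.0 = 699.1 mGal

699.1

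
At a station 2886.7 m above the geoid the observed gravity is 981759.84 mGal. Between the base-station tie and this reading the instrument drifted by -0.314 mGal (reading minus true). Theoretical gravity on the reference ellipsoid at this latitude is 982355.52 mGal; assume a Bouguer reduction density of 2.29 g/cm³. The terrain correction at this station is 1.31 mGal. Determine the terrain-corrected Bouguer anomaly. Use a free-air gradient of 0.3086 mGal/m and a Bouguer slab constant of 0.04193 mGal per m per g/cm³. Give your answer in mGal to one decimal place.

Drift-corrected reading = 981759.84 − (-0.314) = 981760.154 mGal
Free-air correction = 0.3086 × 2886.7 = 890.84 mGal
Free-air anomaly = 981760.154 − 982355.52 + (890.84) = 295.474 mGal
Bouguer slab correction = 0.04193 × 2.29 × 2886.7 = 277.18 mGal
Simple Bouguer anomaly = 295.474 − (277.18) = 18.294 mGal
Complete Bouguer anomaly = 18.294 + 1.31 = 19.604 mGal

19.6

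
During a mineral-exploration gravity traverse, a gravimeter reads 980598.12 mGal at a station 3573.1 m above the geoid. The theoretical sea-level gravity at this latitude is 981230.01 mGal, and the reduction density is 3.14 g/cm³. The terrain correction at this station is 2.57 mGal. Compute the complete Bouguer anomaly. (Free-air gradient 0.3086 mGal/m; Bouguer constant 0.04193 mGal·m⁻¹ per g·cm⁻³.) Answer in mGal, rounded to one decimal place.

2.9

Free-air correction = 0.3086 × 3573.1 = 1102.66 mGal
Free-air anomaly = 980598.12 − 981230.01 + (1102.66) = 470.77 mGal
Bouguer slab correction = 0.04193 × 3.14 × 3573.1 = 470.44 mGal
Simple Bouguer anomaly = 470.77 − (470.44) = 0.33 mGal
Complete Bouguer anomaly = 0.33 + 2.57 = 2.90 mGal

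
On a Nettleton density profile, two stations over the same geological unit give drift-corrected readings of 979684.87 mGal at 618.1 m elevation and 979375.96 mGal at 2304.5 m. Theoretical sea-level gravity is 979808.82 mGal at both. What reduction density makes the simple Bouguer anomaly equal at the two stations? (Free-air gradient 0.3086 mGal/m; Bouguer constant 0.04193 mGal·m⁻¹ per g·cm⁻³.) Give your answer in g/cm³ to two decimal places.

Δg_obs = 979375.96 − 979684.87 = -308.91 mGal over Δh = 2304.5 − 618.1 = 1686.4 m
Equal Bouguer anomalies ⇒ Δg_obs + (0.3086 − 0.04193ρ)·Δh = 0
0.3086 − 0.04193ρ = −Δg_obs/Δh = 0.18318
ρ = (0.3086 − 0.18318) / 0.04193 = 2.99 g/cm³

2.99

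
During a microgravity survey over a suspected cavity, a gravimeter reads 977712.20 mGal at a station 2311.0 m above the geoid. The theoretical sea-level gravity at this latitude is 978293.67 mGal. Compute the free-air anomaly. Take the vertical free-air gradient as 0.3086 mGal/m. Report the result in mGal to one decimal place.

131.7

Free-air correction = 0.3086 × 2311.0 = 713.17 mGal
Free-air anomaly = 977712.20 − 978293.67 + (713.17) = 131.70 mGal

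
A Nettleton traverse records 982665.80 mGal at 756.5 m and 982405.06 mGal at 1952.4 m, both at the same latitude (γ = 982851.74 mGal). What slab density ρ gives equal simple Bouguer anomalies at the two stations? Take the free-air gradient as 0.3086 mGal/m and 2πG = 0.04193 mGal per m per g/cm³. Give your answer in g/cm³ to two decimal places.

Δg_obs = 982405.06 − 982665.80 = -260.74 mGal over Δh = 1952.4 − 756.5 = 1195.9 m
Equal Bouguer anomalies ⇒ Δg_obs + (0.3086 − 0.04193ρ)·Δh = 0
0.3086 − 0.04193ρ = −Δg_obs/Δh = 0.21803
ρ = (0.3086 − 0.21803) / 0.04193 = 2.16 g/cm³

2.16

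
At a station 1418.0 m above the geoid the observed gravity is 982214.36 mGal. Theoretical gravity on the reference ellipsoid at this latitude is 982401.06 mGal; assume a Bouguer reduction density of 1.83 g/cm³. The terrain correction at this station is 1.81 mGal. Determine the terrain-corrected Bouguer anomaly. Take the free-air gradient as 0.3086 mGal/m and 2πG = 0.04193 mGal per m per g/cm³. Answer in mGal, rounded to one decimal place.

143.9

Free-air correction = 0.3086 × 1418.0 = 437.59 mGal
Free-air anomaly = 982214.36 − 982401.06 + (437.59) = 250.89 mGal
Bouguer slab correction = 0.04193 × 1.83 × 1418.0 = 108.81 mGal
Simple Bouguer anomaly = 250.89 − (108.81) = 142.08 mGal
Complete Bouguer anomaly = 142.08 + 1.81 = 143.89 mGal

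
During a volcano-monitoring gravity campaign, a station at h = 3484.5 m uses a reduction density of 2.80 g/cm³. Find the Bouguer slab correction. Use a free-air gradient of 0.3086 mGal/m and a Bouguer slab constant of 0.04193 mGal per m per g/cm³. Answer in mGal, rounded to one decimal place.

409.1

Bouguer slab correction = 0.04193 × 2.80 × 3484.5 = 409.1 mGal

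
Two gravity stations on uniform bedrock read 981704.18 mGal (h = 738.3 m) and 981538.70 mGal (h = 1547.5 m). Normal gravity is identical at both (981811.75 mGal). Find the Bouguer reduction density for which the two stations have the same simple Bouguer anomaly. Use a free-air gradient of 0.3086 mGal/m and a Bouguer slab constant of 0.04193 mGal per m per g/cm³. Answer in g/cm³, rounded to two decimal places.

2.48

Δg_obs = 981538.70 − 981704.18 = -165.48 mGal over Δh = 1547.5 − 738.3 = 809.2 m
Equal Bouguer anomalies ⇒ Δg_obs + (0.3086 − 0.04193ρ)·Δh = 0
0.3086 − 0.04193ρ = −Δg_obs/Δh = 0.20450
ρ = (0.3086 − 0.20450) / 0.04193 = 2.48 g/cm³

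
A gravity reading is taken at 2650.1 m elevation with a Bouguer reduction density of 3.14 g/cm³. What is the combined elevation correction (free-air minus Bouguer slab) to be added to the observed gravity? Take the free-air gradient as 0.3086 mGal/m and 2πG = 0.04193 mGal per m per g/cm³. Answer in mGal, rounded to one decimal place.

468.9

Combined gradient = 0.3086 − 0.04193 × 3.14 = 0.1769398 mGal/m
Combined elevation correction = 0.1769398 × 2650.1 = 468.9 mGal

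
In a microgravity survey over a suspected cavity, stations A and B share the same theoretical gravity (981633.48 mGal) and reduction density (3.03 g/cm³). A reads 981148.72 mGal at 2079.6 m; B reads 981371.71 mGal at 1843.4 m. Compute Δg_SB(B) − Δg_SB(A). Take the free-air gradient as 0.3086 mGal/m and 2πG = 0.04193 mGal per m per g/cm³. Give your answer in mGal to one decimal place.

180.1

Δg_SB(A) = 981148.72 − 981633.48 + 0.3086×2079.6 − 0.04193×3.03×2079.6 = -107.20 mGal
Δg_SB(B) = 981371.71 − 981633.48 + 0.3086×1843.4 − 0.04193×3.03×1843.4 = 72.90 mGal
Difference = 72.90 − (-107.20) = 180.10 mGal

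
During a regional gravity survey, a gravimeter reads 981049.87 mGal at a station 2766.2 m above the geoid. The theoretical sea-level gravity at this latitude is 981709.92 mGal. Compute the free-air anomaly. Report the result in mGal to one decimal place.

193.6

Free-air correction = 0.3086 × 2766.2 = 853.65 mGal
Free-air anomaly = 981049.87 − 981709.92 + (853.65) = 193.60 mGal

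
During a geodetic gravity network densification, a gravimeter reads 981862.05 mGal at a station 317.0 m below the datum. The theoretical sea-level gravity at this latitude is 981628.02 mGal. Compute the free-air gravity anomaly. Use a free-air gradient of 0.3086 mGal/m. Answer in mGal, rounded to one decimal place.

136.2

Free-air correction = 0.3086 × -317.0 = -97.83 mGal
Free-air anomaly = 981862.05 − 981628.02 + (-97.83) = 136.20 mGal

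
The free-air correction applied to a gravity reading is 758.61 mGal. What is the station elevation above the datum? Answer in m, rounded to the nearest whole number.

h = 758.61 / 0.3086 = 2458.23 m

2458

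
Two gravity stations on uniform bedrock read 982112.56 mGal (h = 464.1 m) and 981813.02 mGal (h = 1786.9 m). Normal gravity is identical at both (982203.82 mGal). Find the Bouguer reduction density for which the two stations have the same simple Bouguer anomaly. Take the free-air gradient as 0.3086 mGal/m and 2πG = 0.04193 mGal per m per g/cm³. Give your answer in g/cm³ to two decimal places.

1.96

Δg_obs = 981813.02 − 982112.56 = -299.54 mGal over Δh = 1786.9 − 464.1 = 1322.8 m
Equal Bouguer anomalies ⇒ Δg_obs + (0.3086 − 0.04193ρ)·Δh = 0
0.3086 − 0.04193ρ = −Δg_obs/Δh = 0.22644
ρ = (0.3086 − 0.22644) / 0.04193 = 1.96 g/cm³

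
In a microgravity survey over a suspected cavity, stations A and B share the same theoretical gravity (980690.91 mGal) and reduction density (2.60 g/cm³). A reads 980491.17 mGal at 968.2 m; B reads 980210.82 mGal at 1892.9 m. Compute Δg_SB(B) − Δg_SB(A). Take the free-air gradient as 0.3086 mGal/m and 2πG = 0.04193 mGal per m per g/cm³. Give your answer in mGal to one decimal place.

-95.8

Δg_SB(A) = 980491.17 − 980690.91 + 0.3086×968.2 − 0.04193×2.60×968.2 = -6.50 mGal
Δg_SB(B) = 980210.82 − 980690.91 + 0.3086×1892.9 − 0.04193×2.60×1892.9 = -102.30 mGal
Difference = -102.30 − (-6.50) = -95.80 mGal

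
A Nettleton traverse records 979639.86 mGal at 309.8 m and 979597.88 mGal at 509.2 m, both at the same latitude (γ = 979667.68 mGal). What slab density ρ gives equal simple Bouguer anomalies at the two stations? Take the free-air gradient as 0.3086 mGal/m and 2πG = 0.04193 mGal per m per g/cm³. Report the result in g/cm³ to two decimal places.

Δg_obs = 979597.88 − 979639.86 = -41.98 mGal over Δh = 509.2 − 309.8 = 199.4 m
Equal Bouguer anomalies ⇒ Δg_obs + (0.3086 − 0.04193ρ)·Δh = 0
0.3086 − 0.04193ρ = −Δg_obs/Δh = 0.21053
ρ = (0.3086 − 0.21053) / 0.04193 = 2.34 g/cm³

2.34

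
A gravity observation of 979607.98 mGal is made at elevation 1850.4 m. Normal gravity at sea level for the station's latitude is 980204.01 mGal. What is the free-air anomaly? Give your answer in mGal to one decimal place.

Free-air correction = 0.3086 × 1850.4 = 571.03 mGal
Free-air anomaly = 979607.98 − 980204.01 + (571.03) = -25.00 mGal

-25.0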